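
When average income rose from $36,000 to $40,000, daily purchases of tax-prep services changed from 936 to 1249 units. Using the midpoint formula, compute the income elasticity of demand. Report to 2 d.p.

2.72

ΔQ = 313, ΔI = 4000. Midpoints: Ī = 38,000, Q̄ = 1092.5.
ε_I = (ΔQ/ΔI)(Ī/Q̄) = (313/4000)(38000/1092.5).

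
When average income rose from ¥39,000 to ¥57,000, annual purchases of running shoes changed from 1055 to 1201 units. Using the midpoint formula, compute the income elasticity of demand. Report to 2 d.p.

ΔQ = 146, ΔI = 18000. Midpoints: Ī = 48,000, Q̄ = 1128.0.
ε_I = (ΔQ/ΔI)(Ī/Q̄) = (146/18000)(48000/1128.0).

0.35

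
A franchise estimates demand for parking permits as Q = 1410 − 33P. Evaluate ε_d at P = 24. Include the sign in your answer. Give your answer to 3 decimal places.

At P = 24, Q = 618.
dQ/dP = −33.
ε = (dQ/dP)(P/Q) = (-33)(24/618).

-1.282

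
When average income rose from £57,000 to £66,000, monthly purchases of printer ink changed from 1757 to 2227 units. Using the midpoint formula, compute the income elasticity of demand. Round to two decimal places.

ΔQ = 470, ΔI = 9000. Midpoints: Ī = 61,500, Q̄ = 1992.0.
ε_I = (ΔQ/ΔI)(Ī/Q̄) = (470/9000)(61500/1992.0).
ε_I > 0, so the good is normal.

1.61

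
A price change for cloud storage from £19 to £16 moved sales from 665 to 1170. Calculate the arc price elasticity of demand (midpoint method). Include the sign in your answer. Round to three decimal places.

-3.211

ΔQ = 1170 − 665 = 505; ΔP = 16 − 19 = -3.
Midpoints: P̄ = 17.50, Q̄ = 917.5.
ε = (ΔQ/ΔP)(P̄/Q̄) = (505/-3)(17.50/917.5).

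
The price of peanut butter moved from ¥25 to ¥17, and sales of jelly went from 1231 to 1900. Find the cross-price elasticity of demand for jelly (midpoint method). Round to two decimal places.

-1.12

ΔQ_x = 1900 − 1231 = 669; ΔP_y = 17 − 25 = -8.
Midpoints: P̄_y = 21.00, Q̄_x = 1565.5.
ε_xy = (ΔQ_x/ΔP_y)(P̄_y/Q̄_x) = (669/-8)(21.00/1565.5).
ε_xy < 0, so the goods are complements.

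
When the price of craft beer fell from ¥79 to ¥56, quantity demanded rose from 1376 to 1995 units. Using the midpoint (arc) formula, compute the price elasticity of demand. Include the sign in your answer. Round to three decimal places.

-1.078

ΔQ = 1995 − 1376 = 619; ΔP = 56 − 79 = -23.
Midpoints: P̄ = 67.50, Q̄ = 1685.5.
ε = (ΔQ/ΔP)(P̄/Q̄) = (619/-23)(67.50/1685.5).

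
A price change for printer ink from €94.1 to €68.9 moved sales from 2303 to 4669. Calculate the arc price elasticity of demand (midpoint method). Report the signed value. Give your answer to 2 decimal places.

-2.20

ΔQ = 4669 − 2303 = 2366; ΔP = 68.9 − 94.1 = -25.2.
Midpoints: P̄ = 81.50, Q̄ = 3486.0.
ε = (ΔQ/ΔP)(P̄/Q̄) = (2366/-25.2)(81.50/3486.0).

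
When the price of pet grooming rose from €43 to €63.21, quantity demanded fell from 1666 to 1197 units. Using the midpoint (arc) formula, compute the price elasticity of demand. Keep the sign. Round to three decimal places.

-0.861

ΔQ = 1197 − 1666 = -469; ΔP = 63.21 − 43 = 20.21.
Midpoints: P̄ = 53.11, Q̄ = 1431.5.
ε = (ΔQ/ΔP)(P̄/Q̄) = (-469/20.21)(53.11/1431.5).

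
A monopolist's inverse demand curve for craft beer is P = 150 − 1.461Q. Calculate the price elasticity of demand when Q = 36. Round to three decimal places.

-1.852

At Q = 36, P = 150 − 1.461(36) = 97.40.
dP/dQ = −1.461, so dQ/dP = 1/(−1.461) = -0.684.
ε = (dQ/dP)(P/Q) = (-0.684)(97.40/36).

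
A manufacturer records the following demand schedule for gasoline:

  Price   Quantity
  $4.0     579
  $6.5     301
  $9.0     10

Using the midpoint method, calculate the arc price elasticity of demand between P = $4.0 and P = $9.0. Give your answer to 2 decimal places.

-2.51

At P = 4.0, Q = 579; at P = 9.0, Q = 10.
ΔQ = -569, ΔP = 5.0. Midpoints: P̄ = 6.50, Q̄ = 294.5.
ε = (ΔQ/ΔP)(P̄/Q̄) = (-569/5.0)(6.50/294.5).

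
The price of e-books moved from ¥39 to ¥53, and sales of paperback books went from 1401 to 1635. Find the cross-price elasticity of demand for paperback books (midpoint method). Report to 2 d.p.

ΔQ_x = 1635 − 1401 = 234; ΔP_y = 53 − 39 = 14.
Midpoints: P̄_y = 46.00, Q̄_x = 1518.0.
ε_xy = (ΔQ_x/ΔP_y)(P̄_y/Q̄_x) = (234/14)(46.00/1518.0).

0.51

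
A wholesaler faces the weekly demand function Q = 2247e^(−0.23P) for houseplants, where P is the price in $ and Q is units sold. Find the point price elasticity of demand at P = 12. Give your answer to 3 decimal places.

-2.760

At P = 12, Q = 142.217.
dQ/dP = −0.23·2247e^(−0.23P) = −0.23Q = -32.710.
ε = (dQ/dP)(P/Q) = (-32.710)(12/142.217).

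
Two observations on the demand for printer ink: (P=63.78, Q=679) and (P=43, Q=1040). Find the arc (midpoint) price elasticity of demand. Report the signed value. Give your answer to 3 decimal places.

ΔQ = 1040 − 679 = 361; ΔP = 43 − 63.78 = -20.78.
Midpoints: P̄ = 53.39, Q̄ = 859.5.
ε = (ΔQ/ΔP)(P̄/Q̄) = (361/-20.78)(53.39/859.5).

-1.079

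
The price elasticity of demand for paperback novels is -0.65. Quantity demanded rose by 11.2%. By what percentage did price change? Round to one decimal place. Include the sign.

%ΔP ≈ %ΔQ / ε = (11.2%)/(-0.65) = -17.23%.

-17.2%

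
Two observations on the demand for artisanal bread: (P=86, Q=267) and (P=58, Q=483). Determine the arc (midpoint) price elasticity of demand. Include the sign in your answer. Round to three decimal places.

ΔQ = 483 − 267 = 216; ΔP = 58 − 86 = -28.
Midpoints: P̄ = 72.00, Q̄ = 375.0.
ε = (ΔQ/ΔP)(P̄/Q̄) = (216/-28)(72.00/375.0).

-1.481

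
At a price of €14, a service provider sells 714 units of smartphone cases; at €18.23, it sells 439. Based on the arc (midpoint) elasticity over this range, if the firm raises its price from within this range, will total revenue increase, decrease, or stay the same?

Arc ε = (-275/4.23)(16.12/576.5) ≈ -1.817.
|ε| = 1.82 > 1, so demand is elastic. A price rise therefore reduces total revenue.

decrease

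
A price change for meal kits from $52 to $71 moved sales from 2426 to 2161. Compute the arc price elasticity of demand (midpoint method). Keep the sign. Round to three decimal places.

-0.374

ΔQ = 2161 − 2426 = -265; ΔP = 71 − 52 = 19.
Midpoints: P̄ = 61.50, Q̄ = 2293.5.
ε = (ΔQ/ΔP)(P̄/Q̄) = (-265/19)(61.50/2293.5).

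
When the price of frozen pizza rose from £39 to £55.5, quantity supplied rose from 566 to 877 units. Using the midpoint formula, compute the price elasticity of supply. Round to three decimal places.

1.234

ΔQ = 877 − 566 = 311; ΔP = 55.5 − 39 = 16.5.
Midpoints: P̄ = 47.25, Q̄ = 721.5.
ε_s = (ΔQ/ΔP)(P̄/Q̄) = (311/16.5)(47.25/721.5).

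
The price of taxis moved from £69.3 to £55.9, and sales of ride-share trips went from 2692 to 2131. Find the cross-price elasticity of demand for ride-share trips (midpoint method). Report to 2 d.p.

1.09

ΔQ_x = 2131 − 2692 = -561; ΔP_y = 55.9 − 69.3 = -13.4.
Midpoints: P̄_y = 62.60, Q̄_x = 2411.5.
ε_xy = (ΔQ_x/ΔP_y)(P̄_y/Q̄_x) = (-561/-13.4)(62.60/2411.5).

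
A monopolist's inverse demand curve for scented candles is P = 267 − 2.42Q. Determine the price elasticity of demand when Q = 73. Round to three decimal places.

At Q = 73, P = 267 − 2.42(73) = 90.34.
dP/dQ = −2.42, so dQ/dP = 1/(−2.42) = -0.413.
ε = (dQ/dP)(P/Q) = (-0.413)(90.34/73).

-0.511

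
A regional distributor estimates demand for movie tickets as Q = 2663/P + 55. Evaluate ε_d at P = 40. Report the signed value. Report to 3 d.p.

-0.548

At P = 40, Q = 121.575.
dQ/dP = −2663/P² = -1.664.
ε = (dQ/dP)(P/Q) = (-1.664)(40/121.575).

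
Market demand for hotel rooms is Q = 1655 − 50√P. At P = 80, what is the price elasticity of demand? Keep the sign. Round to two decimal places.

At P = 80, Q = 1207.786.
dQ/dP = −50/(2√P) = -2.795.
ε = (dQ/dP)(P/Q) = (-2.795)(80/1207.786).

-0.19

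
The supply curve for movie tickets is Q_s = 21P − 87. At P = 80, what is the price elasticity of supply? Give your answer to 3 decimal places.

At P = 80, Q_s = 1593.
dQ_s/dP = 21.
ε_s = (dQ_s/dP)(P/Q_s) = (21)(80/1593).

1.055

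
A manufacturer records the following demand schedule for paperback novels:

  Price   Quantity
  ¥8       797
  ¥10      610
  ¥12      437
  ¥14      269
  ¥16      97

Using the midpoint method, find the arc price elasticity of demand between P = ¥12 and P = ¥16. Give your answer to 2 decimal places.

-4.46

At P = 12, Q = 437; at P = 16, Q = 97.
ΔQ = -340, ΔP = 4. Midpoints: P̄ = 14.00, Q̄ = 267.0.
ε = (ΔQ/ΔP)(P̄/Q̄) = (-340/4)(14.00/267.0).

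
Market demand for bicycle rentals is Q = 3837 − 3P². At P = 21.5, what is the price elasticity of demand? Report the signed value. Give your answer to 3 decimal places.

-1.132

At P = 21.5, Q = 2450.250.
dQ/dP = −6P = -129.
ε = (dQ/dP)(P/Q) = (-129)(21.5/2450.250).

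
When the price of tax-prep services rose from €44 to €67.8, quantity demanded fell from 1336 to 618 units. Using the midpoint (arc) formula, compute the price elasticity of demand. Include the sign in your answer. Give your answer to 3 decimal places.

-1.726

ΔQ = 618 − 1336 = -718; ΔP = 67.8 − 44 = 23.8.
Midpoints: P̄ = 55.90, Q̄ = 977.0.
ε = (ΔQ/ΔP)(P̄/Q̄) = (-718/23.8)(55.90/977.0).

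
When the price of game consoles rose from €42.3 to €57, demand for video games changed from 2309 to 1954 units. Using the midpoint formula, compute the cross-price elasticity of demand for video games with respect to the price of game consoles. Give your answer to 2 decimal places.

-0.56

ΔQ_x = 1954 − 2309 = -355; ΔP_y = 57 − 42.3 = 14.7.
Midpoints: P̄_y = 49.65, Q̄_x = 2131.5.
ε_xy = (ΔQ_x/ΔP_y)(P̄_y/Q̄_x) = (-355/14.7)(49.65/2131.5).
ε_xy < 0, so the goods are complements.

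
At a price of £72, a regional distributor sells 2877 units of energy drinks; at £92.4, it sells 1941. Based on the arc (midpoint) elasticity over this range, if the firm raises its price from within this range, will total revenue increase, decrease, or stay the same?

decrease

Arc ε = (-936/20.4)(82.20/2409.0) ≈ -1.566.
|ε| = 1.57 > 1, so demand is elastic. A price rise therefore reduces total revenue.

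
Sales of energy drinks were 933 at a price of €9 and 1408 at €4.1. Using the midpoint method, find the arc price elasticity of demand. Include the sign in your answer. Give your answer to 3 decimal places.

-0.542

ΔQ = 1408 − 933 = 475; ΔP = 4.1 − 9 = -4.9.
Midpoints: P̄ = 6.55, Q̄ = 1170.5.
ε = (ΔQ/ΔP)(P̄/Q̄) = (475/-4.9)(6.55/1170.5).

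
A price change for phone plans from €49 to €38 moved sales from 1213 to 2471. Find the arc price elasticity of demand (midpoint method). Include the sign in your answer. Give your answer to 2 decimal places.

-2.70

ΔQ = 2471 − 1213 = 1258; ΔP = 38 − 49 = -11.
Midpoints: P̄ = 43.50, Q̄ = 1842.0.
ε = (ΔQ/ΔP)(P̄/Q̄) = (1258/-11)(43.50/1842.0).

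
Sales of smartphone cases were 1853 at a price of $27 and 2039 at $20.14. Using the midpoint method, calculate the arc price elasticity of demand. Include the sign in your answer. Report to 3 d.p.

ΔQ = 2039 − 1853 = 186; ΔP = 20.14 − 27 = -6.86.
Midpoints: P̄ = 23.57, Q̄ = 1946.0.
ε = (ΔQ/ΔP)(P̄/Q̄) = (186/-6.86)(23.57/1946.0).

-0.328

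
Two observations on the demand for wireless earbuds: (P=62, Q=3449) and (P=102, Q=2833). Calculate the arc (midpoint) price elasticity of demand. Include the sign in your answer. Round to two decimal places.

-0.40

ΔQ = 2833 − 3449 = -616; ΔP = 102 − 62 = 40.
Midpoints: P̄ = 82.00, Q̄ = 3141.0.
ε = (ΔQ/ΔP)(P̄/Q̄) = (-616/40)(82.00/3141.0).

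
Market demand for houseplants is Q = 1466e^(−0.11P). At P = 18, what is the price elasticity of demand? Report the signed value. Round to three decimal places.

At P = 18, Q = 202.410.
dQ/dP = −0.11·1466e^(−0.11P) = −0.11Q = -22.265.
ε = (dQ/dP)(P/Q) = (-22.265)(18/202.410).

-1.980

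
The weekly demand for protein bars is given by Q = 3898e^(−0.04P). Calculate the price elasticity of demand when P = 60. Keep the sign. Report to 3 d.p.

-2.400

At P = 60, Q = 353.619.
dQ/dP = −0.04·3898e^(−0.04P) = −0.04Q = -14.145.
ε = (dQ/dP)(P/Q) = (-14.145)(60/353.619).
|ε| > 1, so demand is elastic at this price.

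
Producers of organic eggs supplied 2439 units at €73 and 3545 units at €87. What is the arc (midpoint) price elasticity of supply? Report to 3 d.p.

ΔQ = 3545 − 2439 = 1106; ΔP = 87 − 73 = 14.
Midpoints: P̄ = 80.00, Q̄ = 2992.0.
ε_s = (ΔQ/ΔP)(P̄/Q̄) = (1106/14)(80.00/2992.0).

2.112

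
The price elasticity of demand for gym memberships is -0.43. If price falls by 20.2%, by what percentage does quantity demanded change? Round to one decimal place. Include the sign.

%ΔQ ≈ ε × %ΔP = (-0.43)(-20.2%) = 8.69%.

8.7%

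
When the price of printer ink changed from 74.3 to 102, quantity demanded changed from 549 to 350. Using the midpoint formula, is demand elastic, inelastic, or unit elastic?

elastic

Arc ε ≈ -1.409.
|ε| = 1.41 > 1.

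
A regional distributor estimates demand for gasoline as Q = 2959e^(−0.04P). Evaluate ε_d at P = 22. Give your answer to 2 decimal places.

-0.88

At P = 22, Q = 1227.343.
dQ/dP = −0.04·2959e^(−0.04P) = −0.04Q = -49.094.
ε = (dQ/dP)(P/Q) = (-49.094)(22/1227.343).
|ε| < 1, so demand is inelastic at this price.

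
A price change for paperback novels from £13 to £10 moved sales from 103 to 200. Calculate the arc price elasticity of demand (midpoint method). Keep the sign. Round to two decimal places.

-2.45

ΔQ = 200 − 103 = 97; ΔP = 10 − 13 = -3.
Midpoints: P̄ = 11.50, Q̄ = 151.5.
ε = (ΔQ/ΔP)(P̄/Q̄) = (97/-3)(11.50/151.5).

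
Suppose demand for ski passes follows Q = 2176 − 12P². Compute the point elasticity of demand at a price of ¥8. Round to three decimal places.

At P = 8, Q = 1408.
dQ/dP = −24P = -192.
ε = (dQ/dP)(P/Q) = (-192)(8/1408).

-1.091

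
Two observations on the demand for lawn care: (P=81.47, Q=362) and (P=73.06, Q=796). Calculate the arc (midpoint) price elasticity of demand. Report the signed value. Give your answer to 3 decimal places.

ΔQ = 796 − 362 = 434; ΔP = 73.06 − 81.47 = -8.41.
Midpoints: P̄ = 77.27, Q̄ = 579.0.
ε = (ΔQ/ΔP)(P̄/Q̄) = (434/-8.41)(77.27/579.0).

-6.886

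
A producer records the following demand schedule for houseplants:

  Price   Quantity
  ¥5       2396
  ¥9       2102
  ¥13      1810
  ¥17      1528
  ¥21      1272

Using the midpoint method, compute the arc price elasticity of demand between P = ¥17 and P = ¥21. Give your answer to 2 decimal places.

At P = 17, Q = 1528; at P = 21, Q = 1272.
ΔQ = -256, ΔP = 4. Midpoints: P̄ = 19.00, Q̄ = 1400.0.
ε = (ΔQ/ΔP)(P̄/Q̄) = (-256/4)(19.00/1400.0).

-0.87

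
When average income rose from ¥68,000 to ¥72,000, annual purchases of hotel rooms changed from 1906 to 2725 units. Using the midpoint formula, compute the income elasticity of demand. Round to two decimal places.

ΔQ = 819, ΔI = 4000. Midpoints: Ī = 70,000, Q̄ = 2315.5.
ε_I = (ΔQ/ΔI)(Ī/Q̄) = (819/4000)(70000/2315.5).
ε_I > 0, so the good is normal.

6.19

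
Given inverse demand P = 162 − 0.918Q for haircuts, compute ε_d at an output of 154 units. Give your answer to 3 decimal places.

At Q = 154, P = 162 − 0.918(154) = 20.63.
dP/dQ = −0.918, so dQ/dP = 1/(−0.918) = -1.089.
ε = (dQ/dP)(P/Q) = (-1.089)(20.63/154).

-0.146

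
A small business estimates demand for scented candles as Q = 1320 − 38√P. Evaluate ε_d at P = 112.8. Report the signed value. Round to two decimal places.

At P = 112.8, Q = 916.412.
dQ/dP = −38/(2√P) = -1.789.
ε = (dQ/dP)(P/Q) = (-1.789)(112.8/916.412).

-0.22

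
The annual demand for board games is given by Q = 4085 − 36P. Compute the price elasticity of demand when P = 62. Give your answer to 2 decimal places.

At P = 62, Q = 1853.
dQ/dP = −36.
ε = (dQ/dP)(P/Q) = (-36)(62/1853).
|ε| > 1, so demand is elastic at this price.

-1.20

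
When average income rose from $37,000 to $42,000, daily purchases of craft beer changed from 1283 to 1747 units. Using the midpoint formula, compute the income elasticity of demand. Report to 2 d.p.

2.42

ΔQ = 464, ΔI = 5000. Midpoints: Ī = 39,500, Q̄ = 1515.0.
ε_I = (ΔQ/ΔI)(Ī/Q̄) = (464/5000)(39500/1515.0).
ε_I > 0, so the good is normal.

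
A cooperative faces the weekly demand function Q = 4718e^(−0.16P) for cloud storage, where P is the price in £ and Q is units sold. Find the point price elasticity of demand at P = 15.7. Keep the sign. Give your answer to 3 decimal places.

-2.512

At P = 15.7, Q = 382.657.
dQ/dP = −0.16·4718e^(−0.16P) = −0.16Q = -61.225.
ε = (dQ/dP)(P/Q) = (-61.225)(15.7/382.657).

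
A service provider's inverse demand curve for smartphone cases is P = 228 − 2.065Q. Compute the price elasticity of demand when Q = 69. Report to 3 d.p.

At Q = 69, P = 228 − 2.065(69) = 85.52.
dP/dQ = −2.065, so dQ/dP = 1/(−2.065) = -0.484.
ε = (dQ/dP)(P/Q) = (-0.484)(85.52/69).

-0.600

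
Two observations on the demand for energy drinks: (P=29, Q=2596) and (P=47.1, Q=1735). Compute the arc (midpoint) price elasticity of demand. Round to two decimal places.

-0.84

ΔQ = 1735 − 2596 = -861; ΔP = 47.1 − 29 = 18.1.
Midpoints: P̄ = 38.05, Q̄ = 2165.5.
ε = (ΔQ/ΔP)(P̄/Q̄) = (-861/18.1)(38.05/2165.5).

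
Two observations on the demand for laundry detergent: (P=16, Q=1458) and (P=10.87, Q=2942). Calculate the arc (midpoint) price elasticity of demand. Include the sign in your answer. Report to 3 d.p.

-1.767

ΔQ = 2942 − 1458 = 1484; ΔP = 10.87 − 16 = -5.13.
Midpoints: P̄ = 13.43, Q̄ = 2200.0.
ε = (ΔQ/ΔP)(P̄/Q̄) = (1484/-5.13)(13.43/2200.0).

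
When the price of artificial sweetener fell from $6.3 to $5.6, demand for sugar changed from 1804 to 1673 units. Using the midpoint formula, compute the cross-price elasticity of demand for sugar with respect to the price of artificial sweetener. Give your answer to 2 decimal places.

ΔQ_x = 1673 − 1804 = -131; ΔP_y = 5.6 − 6.3 = -0.7.
Midpoints: P̄_y = 5.95, Q̄_x = 1738.5.
ε_xy = (ΔQ_x/ΔP_y)(P̄_y/Q̄_x) = (-131/-0.7)(5.95/1738.5).

0.64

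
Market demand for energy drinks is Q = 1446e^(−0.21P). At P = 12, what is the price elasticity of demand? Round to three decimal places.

At P = 12, Q = 116.345.
dQ/dP = −0.21·1446e^(−0.21P) = −0.21Q = -24.432.
ε = (dQ/dP)(P/Q) = (-24.432)(12/116.345).

-2.520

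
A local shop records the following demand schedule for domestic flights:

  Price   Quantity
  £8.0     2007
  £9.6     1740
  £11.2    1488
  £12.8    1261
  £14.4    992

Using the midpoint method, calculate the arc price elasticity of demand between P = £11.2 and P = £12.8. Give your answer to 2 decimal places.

At P = 11.2, Q = 1488; at P = 12.8, Q = 1261.
ΔQ = -227, ΔP = 1.6. Midpoints: P̄ = 12.00, Q̄ = 1374.5.
ε = (ΔQ/ΔP)(P̄/Q̄) = (-227/1.6)(12.00/1374.5).

-1.24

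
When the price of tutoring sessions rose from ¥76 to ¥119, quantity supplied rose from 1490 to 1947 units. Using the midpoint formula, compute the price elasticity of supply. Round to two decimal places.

ΔQ = 1947 − 1490 = 457; ΔP = 119 − 76 = 43.
Midpoints: P̄ = 97.50, Q̄ = 1718.5.
ε_s = (ΔQ/ΔP)(P̄/Q̄) = (457/43)(97.50/1718.5).

0.60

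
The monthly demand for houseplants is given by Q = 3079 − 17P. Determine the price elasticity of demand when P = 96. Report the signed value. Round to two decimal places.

At P = 96, Q = 1447.
dQ/dP = −17.
ε = (dQ/dP)(P/Q) = (-17)(96/1447).
|ε| > 1, so demand is elastic at this price.

-1.13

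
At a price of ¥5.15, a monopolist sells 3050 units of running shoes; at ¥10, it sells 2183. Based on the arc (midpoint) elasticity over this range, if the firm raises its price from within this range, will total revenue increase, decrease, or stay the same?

increase

Arc ε = (-867/4.85)(7.58/2616.5) ≈ -0.518.
|ε| = 0.52 < 1, so demand is inelastic. A price rise therefore raises total revenue.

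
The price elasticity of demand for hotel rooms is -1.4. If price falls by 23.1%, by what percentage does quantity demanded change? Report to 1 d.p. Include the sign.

32.3%

%ΔQ ≈ ε × %ΔP = (-1.4)(-23.1%) = 32.34%.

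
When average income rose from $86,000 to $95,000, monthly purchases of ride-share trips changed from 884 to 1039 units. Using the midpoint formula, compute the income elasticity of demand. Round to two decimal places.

ΔQ = 155, ΔI = 9000. Midpoints: Ī = 90,500, Q̄ = 961.5.
ε_I = (ΔQ/ΔI)(Ī/Q̄) = (155/9000)(90500/961.5).
ε_I > 0, so the good is normal.

1.62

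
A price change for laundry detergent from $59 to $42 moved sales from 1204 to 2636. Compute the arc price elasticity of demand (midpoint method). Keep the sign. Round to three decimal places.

-2.216

ΔQ = 2636 − 1204 = 1432; ΔP = 42 − 59 = -17.
Midpoints: P̄ = 50.50, Q̄ = 1920.0.
ε = (ΔQ/ΔP)(P̄/Q̄) = (1432/-17)(50.50/1920.0).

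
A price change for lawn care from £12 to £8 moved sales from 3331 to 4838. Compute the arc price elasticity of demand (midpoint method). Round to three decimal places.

-0.922

ΔQ = 4838 − 3331 = 1507; ΔP = 8 − 12 = -4.
Midpoints: P̄ = 10.00, Q̄ = 4084.5.
ε = (ΔQ/ΔP)(P̄/Q̄) = (1507/-4)(10.00/4084.5).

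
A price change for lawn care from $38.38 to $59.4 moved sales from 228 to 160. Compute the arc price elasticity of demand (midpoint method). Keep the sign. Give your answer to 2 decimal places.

-0.82

ΔQ = 160 − 228 = -68; ΔP = 59.4 − 38.38 = 21.02.
Midpoints: P̄ = 48.89, Q̄ = 194.0.
ε = (ΔQ/ΔP)(P̄/Q̄) = (-68/21.02)(48.89/194.0).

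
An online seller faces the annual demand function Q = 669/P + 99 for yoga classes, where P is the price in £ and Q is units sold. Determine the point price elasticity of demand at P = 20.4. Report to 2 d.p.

-0.25

At P = 20.4, Q = 131.794.
dQ/dP = −669/P² = -1.608.
ε = (dQ/dP)(P/Q) = (-1.608)(20.4/131.794).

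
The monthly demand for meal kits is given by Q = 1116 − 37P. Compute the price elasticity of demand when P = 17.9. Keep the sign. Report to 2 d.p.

At P = 17.9, Q = 453.700.
dQ/dP = −37.
ε = (dQ/dP)(P/Q) = (-37)(17.9/453.700).
|ε| > 1, so demand is elastic at this price.

-1.46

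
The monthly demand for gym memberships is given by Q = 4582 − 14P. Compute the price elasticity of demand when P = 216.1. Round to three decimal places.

-1.944

At P = 216.1, Q = 1556.600.
dQ/dP = −14.
ε = (dQ/dP)(P/Q) = (-14)(216.1/1556.600).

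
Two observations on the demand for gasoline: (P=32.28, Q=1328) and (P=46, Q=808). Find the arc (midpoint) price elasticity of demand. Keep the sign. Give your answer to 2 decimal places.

-1.39

ΔQ = 808 − 1328 = -520; ΔP = 46 − 32.28 = 13.72.
Midpoints: P̄ = 39.14, Q̄ = 1068.0.
ε = (ΔQ/ΔP)(P̄/Q̄) = (-520/13.72)(39.14/1068.0).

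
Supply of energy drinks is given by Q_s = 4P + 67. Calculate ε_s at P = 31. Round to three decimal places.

At P = 31, Q_s = 191.
dQ_s/dP = 4.
ε_s = (dQ_s/dP)(P/Q_s) = (4)(31/191).

0.649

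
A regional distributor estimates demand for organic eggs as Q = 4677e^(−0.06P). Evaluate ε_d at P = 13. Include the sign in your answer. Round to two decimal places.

-0.78

At P = 13, Q = 2143.965.
dQ/dP = −0.06·4677e^(−0.06P) = −0.06Q = -128.638.
ε = (dQ/dP)(P/Q) = (-128.638)(13/2143.965).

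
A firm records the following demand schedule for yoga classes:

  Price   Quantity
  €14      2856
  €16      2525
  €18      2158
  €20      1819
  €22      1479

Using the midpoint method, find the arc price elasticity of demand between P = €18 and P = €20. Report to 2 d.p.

At P = 18, Q = 2158; at P = 20, Q = 1819.
ΔQ = -339, ΔP = 2. Midpoints: P̄ = 19.00, Q̄ = 1988.5.
ε = (ΔQ/ΔP)(P̄/Q̄) = (-339/2)(19.00/1988.5).

-1.62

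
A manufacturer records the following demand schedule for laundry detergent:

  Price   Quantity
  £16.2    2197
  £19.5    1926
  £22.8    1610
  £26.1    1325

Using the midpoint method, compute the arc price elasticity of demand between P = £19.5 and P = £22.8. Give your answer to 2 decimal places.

-1.15

At P = 19.5, Q = 1926; at P = 22.8, Q = 1610.
ΔQ = -316, ΔP = 3.3. Midpoints: P̄ = 21.15, Q̄ = 1768.0.
ε = (ΔQ/ΔP)(P̄/Q̄) = (-316/3.3)(21.15/1768.0).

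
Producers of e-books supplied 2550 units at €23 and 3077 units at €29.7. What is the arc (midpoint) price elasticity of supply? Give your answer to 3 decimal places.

0.737

ΔQ = 3077 − 2550 = 527; ΔP = 29.7 − 23 = 6.7.
Midpoints: P̄ = 26.35, Q̄ = 2813.5.
ε_s = (ΔQ/ΔP)(P̄/Q̄) = (527/6.7)(26.35/2813.5).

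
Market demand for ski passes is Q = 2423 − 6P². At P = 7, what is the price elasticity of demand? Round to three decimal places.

At P = 7, Q = 2129.
dQ/dP = −12P = -84.
ε = (dQ/dP)(P/Q) = (-84)(7/2129).

-0.276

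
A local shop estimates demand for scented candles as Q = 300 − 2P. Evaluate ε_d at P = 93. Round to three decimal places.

-1.632

At P = 93, Q = 114.
dQ/dP = −2.
ε = (dQ/dP)(P/Q) = (-2)(93/114).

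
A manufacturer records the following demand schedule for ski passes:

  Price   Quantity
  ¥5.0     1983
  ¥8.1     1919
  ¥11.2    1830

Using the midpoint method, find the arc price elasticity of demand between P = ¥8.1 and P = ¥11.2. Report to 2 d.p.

At P = 8.1, Q = 1919; at P = 11.2, Q = 1830.
ΔQ = -89, ΔP = 3.1. Midpoints: P̄ = 9.65, Q̄ = 1874.5.
ε = (ΔQ/ΔP)(P̄/Q̄) = (-89/3.1)(9.65/1874.5).

-0.15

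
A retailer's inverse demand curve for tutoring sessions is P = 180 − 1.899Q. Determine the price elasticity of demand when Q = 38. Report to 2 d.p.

-1.49

At Q = 38, P = 180 − 1.899(38) = 107.84.
dP/dQ = −1.899, so dQ/dP = 1/(−1.899) = -0.527.
ε = (dQ/dP)(P/Q) = (-0.527)(107.84/38).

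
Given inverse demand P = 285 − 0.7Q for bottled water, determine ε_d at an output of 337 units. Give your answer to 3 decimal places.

-0.208

At Q = 337, P = 285 − 0.7(337) = 49.10.
dP/dQ = −0.7, so dQ/dP = 1/(−0.7) = -1.429.
ε = (dQ/dP)(P/Q) = (-1.429)(49.10/337).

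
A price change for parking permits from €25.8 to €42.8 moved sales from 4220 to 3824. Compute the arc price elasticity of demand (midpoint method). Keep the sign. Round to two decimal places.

ΔQ = 3824 − 4220 = -396; ΔP = 42.8 − 25.8 = 17.0.
Midpoints: P̄ = 34.30, Q̄ = 4022.0.
ε = (ΔQ/ΔP)(P̄/Q̄) = (-396/17.0)(34.30/4022.0).

-0.20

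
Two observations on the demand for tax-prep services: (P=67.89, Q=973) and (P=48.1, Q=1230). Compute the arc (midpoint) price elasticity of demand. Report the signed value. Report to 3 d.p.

-0.684

ΔQ = 1230 − 973 = 257; ΔP = 48.1 − 67.89 = -19.79.
Midpoints: P̄ = 58.00, Q̄ = 1101.5.
ε = (ΔQ/ΔP)(P̄/Q̄) = (257/-19.79)(58.00/1101.5).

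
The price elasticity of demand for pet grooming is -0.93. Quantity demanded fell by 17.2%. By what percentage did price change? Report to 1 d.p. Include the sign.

%ΔP ≈ %ΔQ / ε = (-17.2%)/(-0.93) = 18.49%.

18.5%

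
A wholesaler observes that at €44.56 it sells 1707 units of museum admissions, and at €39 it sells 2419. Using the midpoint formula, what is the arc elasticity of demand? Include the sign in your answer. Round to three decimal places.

-2.593

ΔQ = 2419 − 1707 = 712; ΔP = 39 − 44.56 = -5.56.
Midpoints: P̄ = 41.78, Q̄ = 2063.0.
ε = (ΔQ/ΔP)(P̄/Q̄) = (712/-5.56)(41.78/2063.0).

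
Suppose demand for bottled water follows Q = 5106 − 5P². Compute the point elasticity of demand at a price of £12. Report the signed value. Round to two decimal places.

At P = 12, Q = 4386.
dQ/dP = −10P = -120.
ε = (dQ/dP)(P/Q) = (-120)(12/4386).

-0.33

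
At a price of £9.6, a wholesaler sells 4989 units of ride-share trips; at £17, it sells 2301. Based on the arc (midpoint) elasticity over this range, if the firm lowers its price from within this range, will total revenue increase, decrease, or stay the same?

increase

Arc ε = (-2688/7.4)(13.30/3645.0) ≈ -1.325.
|ε| = 1.33 > 1, so demand is elastic. A price cut therefore raises total revenue.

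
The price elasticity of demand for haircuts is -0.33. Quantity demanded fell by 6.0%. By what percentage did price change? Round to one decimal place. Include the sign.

18.2%

%ΔP ≈ %ΔQ / ε = (-6.0%)/(-0.33) = 18.18%.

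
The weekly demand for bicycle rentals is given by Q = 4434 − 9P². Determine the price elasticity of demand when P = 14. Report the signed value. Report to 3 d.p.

At P = 14, Q = 2670.
dQ/dP = −18P = -252.
ε = (dQ/dP)(P/Q) = (-252)(14/2670).

-1.321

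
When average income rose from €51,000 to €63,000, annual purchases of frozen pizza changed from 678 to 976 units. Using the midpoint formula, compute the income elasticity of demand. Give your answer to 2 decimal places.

1.71

ΔQ = 298, ΔI = 12000. Midpoints: Ī = 57,000, Q̄ = 827.0.
ε_I = (ΔQ/ΔI)(Ī/Q̄) = (298/12000)(57000/827.0).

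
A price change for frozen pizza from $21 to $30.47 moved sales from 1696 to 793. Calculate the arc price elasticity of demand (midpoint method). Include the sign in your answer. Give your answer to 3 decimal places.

-1.972

ΔQ = 793 − 1696 = -903; ΔP = 30.47 − 21 = 9.47.
Midpoints: P̄ = 25.73, Q̄ = 1244.5.
ε = (ΔQ/ΔP)(P̄/Q̄) = (-903/9.47)(25.73/1244.5).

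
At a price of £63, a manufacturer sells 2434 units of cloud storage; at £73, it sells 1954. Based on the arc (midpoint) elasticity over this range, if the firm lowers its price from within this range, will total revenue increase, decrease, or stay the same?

increase

Arc ε = (-480/10)(68.00/2194.0) ≈ -1.488.
|ε| = 1.49 > 1, so demand is elastic. A price cut therefore raises total revenue.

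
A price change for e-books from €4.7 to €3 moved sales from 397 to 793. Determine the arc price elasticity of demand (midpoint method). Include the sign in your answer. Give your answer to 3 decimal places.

ΔQ = 793 − 397 = 396; ΔP = 3 − 4.7 = -1.7.
Midpoints: P̄ = 3.85, Q̄ = 595.0.
ε = (ΔQ/ΔP)(P̄/Q̄) = (396/-1.7)(3.85/595.0).

-1.507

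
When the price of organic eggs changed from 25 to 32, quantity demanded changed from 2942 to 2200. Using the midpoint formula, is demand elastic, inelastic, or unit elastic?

Arc ε ≈ -1.175.
|ε| = 1.18 > 1.

elastic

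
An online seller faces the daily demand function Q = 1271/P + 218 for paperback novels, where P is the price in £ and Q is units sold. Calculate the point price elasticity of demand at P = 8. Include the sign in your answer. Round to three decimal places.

-0.422

At P = 8, Q = 376.875.
dQ/dP = −1271/P² = -19.859.
ε = (dQ/dP)(P/Q) = (-19.859)(8/376.875).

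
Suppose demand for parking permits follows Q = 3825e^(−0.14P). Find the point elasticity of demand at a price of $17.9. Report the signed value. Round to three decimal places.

-2.506

At P = 17.9, Q = 312.097.
dQ/dP = −0.14·3825e^(−0.14P) = −0.14Q = -43.694.
ε = (dQ/dP)(P/Q) = (-43.694)(17.9/312.097).
|ε| > 1, so demand is elastic at this price.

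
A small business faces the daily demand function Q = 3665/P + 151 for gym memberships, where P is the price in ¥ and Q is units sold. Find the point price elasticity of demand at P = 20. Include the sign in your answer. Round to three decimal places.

At P = 20, Q = 334.250.
dQ/dP = −3665/P² = -9.162.
ε = (dQ/dP)(P/Q) = (-9.162)(20/334.250).

-0.548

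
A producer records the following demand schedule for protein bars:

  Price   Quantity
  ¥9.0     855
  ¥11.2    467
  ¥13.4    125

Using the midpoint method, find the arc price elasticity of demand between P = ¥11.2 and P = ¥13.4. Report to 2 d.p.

At P = 11.2, Q = 467; at P = 13.4, Q = 125.
ΔQ = -342, ΔP = 2.2. Midpoints: P̄ = 12.30, Q̄ = 296.0.
ε = (ΔQ/ΔP)(P̄/Q̄) = (-342/2.2)(12.30/296.0).

-6.46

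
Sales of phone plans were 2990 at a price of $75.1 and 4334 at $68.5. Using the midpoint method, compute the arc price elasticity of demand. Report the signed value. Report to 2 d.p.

ΔQ = 4334 − 2990 = 1344; ΔP = 68.5 − 75.1 = -6.6.
Midpoints: P̄ = 71.80, Q̄ = 3662.0.
ε = (ΔQ/ΔP)(P̄/Q̄) = (1344/-6.6)(71.80/3662.0).

-3.99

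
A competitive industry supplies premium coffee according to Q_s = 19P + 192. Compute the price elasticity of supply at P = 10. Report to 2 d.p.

At P = 10, Q_s = 382.
dQ_s/dP = 19.
ε_s = (dQ_s/dP)(P/Q_s) = (19)(10/382).

0.50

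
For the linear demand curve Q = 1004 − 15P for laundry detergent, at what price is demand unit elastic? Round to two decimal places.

33.47

For linear demand Q = a − bP, ε = −bP/(a − bP). |ε| = 1 when bP = a − bP, i.e. P = a/(2b).
P = 1004/(2·15) = 1004/30 = 33.4667.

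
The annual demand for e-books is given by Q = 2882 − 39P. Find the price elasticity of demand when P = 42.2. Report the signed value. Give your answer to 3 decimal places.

At P = 42.2, Q = 1236.200.
dQ/dP = −39.
ε = (dQ/dP)(P/Q) = (-39)(42.2/1236.200).

-1.331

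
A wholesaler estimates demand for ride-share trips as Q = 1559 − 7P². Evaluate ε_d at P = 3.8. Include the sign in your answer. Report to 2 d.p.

At P = 3.8, Q = 1457.920.
dQ/dP = −14P = -53.200.
ε = (dQ/dP)(P/Q) = (-53.200)(3.8/1457.920).
|ε| < 1, so demand is inelastic at this price.

-0.14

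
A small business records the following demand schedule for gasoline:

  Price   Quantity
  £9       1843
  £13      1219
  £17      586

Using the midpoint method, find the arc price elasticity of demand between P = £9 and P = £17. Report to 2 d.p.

-1.68

At P = 9, Q = 1843; at P = 17, Q = 586.
ΔQ = -1257, ΔP = 8. Midpoints: P̄ = 13.00, Q̄ = 1214.5.
ε = (ΔQ/ΔP)(P̄/Q̄) = (-1257/8)(13.00/1214.5).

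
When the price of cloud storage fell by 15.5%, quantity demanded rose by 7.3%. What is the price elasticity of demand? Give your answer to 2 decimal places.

-0.47

ε = %ΔQ / %ΔP = (7.3)/(-15.5) = -0.471.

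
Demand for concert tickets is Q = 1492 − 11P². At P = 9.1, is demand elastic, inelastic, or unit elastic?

elastic

Q = 581.090, dQ/dP = -200.200.
ε = (dQ/dP)(P/Q) ≈ -3.135.
|ε| = 3.14 > 1.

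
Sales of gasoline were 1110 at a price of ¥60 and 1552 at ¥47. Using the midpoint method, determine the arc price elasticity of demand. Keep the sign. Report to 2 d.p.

ΔQ = 1552 − 1110 = 442; ΔP = 47 − 60 = -13.
Midpoints: P̄ = 53.50, Q̄ = 1331.0.
ε = (ΔQ/ΔP)(P̄/Q̄) = (442/-13)(53.50/1331.0).

-1.37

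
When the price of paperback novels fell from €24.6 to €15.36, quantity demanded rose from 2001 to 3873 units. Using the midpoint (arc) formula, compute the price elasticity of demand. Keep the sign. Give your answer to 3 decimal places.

ΔQ = 3873 − 2001 = 1872; ΔP = 15.36 − 24.6 = -9.24.
Midpoints: P̄ = 19.98, Q̄ = 2937.0.
ε = (ΔQ/ΔP)(P̄/Q̄) = (1872/-9.24)(19.98/2937.0).

-1.378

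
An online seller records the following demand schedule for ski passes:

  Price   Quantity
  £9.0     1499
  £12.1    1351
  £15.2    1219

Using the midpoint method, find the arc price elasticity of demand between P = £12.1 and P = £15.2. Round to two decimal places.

At P = 12.1, Q = 1351; at P = 15.2, Q = 1219.
ΔQ = -132, ΔP = 3.1. Midpoints: P̄ = 13.65, Q̄ = 1285.0.
ε = (ΔQ/ΔP)(P̄/Q̄) = (-132/3.1)(13.65/1285.0).

-0.45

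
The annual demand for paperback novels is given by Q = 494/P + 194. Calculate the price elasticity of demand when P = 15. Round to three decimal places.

At P = 15, Q = 226.933.
dQ/dP = −494/P² = -2.196.
ε = (dQ/dP)(P/Q) = (-2.196)(15/226.933).
|ε| < 1, so demand is inelastic at this price.

-0.145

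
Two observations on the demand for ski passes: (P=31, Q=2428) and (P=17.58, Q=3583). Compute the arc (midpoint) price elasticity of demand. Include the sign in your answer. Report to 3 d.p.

-0.696

ΔQ = 3583 − 2428 = 1155; ΔP = 17.58 − 31 = -13.42.
Midpoints: P̄ = 24.29, Q̄ = 3005.5.
ε = (ΔQ/ΔP)(P̄/Q̄) = (1155/-13.42)(24.29/3005.5).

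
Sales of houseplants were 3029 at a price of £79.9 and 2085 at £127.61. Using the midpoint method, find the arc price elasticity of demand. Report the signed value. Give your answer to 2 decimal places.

-0.80

ΔQ = 2085 − 3029 = -944; ΔP = 127.61 − 79.9 = 47.71.
Midpoints: P̄ = 103.75, Q̄ = 2557.0.
ε = (ΔQ/ΔP)(P̄/Q̄) = (-944/47.71)(103.75/2557.0).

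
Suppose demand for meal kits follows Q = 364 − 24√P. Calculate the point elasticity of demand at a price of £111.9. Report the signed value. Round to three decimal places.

At P = 111.9, Q = 110.121.
dQ/dP = −24/(2√P) = -1.134.
ε = (dQ/dP)(P/Q) = (-1.134)(111.9/110.121).
|ε| > 1, so demand is elastic at this price.

-1.153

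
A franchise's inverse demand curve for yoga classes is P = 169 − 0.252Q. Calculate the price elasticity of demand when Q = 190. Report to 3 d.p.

-2.530

At Q = 190, P = 169 − 0.252(190) = 121.12.
dP/dQ = −0.252, so dQ/dP = 1/(−0.252) = -3.968.
ε = (dQ/dP)(P/Q) = (-3.968)(121.12/190).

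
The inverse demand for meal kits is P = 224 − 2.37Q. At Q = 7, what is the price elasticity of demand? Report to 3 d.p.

At Q = 7, P = 224 − 2.37(7) = 207.41.
dP/dQ = −2.37, so dQ/dP = 1/(−2.37) = -0.422.
ε = (dQ/dP)(P/Q) = (-0.422)(207.41/7).

-12.502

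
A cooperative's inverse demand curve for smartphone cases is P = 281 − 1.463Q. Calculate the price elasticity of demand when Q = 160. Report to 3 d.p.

At Q = 160, P = 281 − 1.463(160) = 46.92.
dP/dQ = −1.463, so dQ/dP = 1/(−1.463) = -0.684.
ε = (dQ/dP)(P/Q) = (-0.684)(46.92/160).

-0.200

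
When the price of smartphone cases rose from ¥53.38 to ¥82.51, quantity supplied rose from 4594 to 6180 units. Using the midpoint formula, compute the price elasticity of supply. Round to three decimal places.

ΔQ = 6180 − 4594 = 1586; ΔP = 82.51 − 53.38 = 29.13.
Midpoints: P̄ = 67.95, Q̄ = 5387.0.
ε_s = (ΔQ/ΔP)(P̄/Q̄) = (1586/29.13)(67.95/5387.0).

0.687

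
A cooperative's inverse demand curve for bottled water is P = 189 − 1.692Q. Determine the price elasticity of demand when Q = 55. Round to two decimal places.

-1.03

At Q = 55, P = 189 − 1.692(55) = 95.94.
dP/dQ = −1.692, so dQ/dP = 1/(−1.692) = -0.591.
ε = (dQ/dP)(P/Q) = (-0.591)(95.94/55).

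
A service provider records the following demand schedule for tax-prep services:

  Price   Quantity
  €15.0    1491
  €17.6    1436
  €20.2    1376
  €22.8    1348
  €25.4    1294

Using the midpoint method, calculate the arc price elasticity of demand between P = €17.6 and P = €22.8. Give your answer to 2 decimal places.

At P = 17.6, Q = 1436; at P = 22.8, Q = 1348.
ΔQ = -88, ΔP = 5.2. Midpoints: P̄ = 20.20, Q̄ = 1392.0.
ε = (ΔQ/ΔP)(P̄/Q̄) = (-88/5.2)(20.20/1392.0).

-0.25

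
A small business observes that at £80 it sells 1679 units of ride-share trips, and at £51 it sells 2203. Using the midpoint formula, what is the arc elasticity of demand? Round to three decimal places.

ΔQ = 2203 − 1679 = 524; ΔP = 51 − 80 = -29.
Midpoints: P̄ = 65.50, Q̄ = 1941.0.
ε = (ΔQ/ΔP)(P̄/Q̄) = (524/-29)(65.50/1941.0).

-0.610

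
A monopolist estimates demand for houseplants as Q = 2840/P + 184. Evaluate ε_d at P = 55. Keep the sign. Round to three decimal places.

-0.219

At P = 55, Q = 235.636.
dQ/dP = −2840/P² = -0.939.
ε = (dQ/dP)(P/Q) = (-0.939)(55/235.636).
|ε| < 1, so demand is inelastic at this price.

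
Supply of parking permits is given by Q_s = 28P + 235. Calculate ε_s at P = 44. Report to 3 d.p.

At P = 44, Q_s = 1467.
dQ_s/dP = 28.
ε_s = (dQ_s/dP)(P/Q_s) = (28)(44/1467).

0.840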